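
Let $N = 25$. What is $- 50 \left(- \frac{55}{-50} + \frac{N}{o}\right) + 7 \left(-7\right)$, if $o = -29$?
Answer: $- \frac{1766}{29} \approx -60.897$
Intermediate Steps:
$- 50 \left(- \frac{55}{-50} + \frac{N}{o}\right) + 7 \left(-7\right) = - 50 \left(- \frac{55}{-50} + \frac{25}{-29}\right) + 7 \left(-7\right) = - 50 \left(\left(-55\right) \left(- \frac{1}{50}\right) + 25 \left(- \frac{1}{29}\right)\right) - 49 = - 50 \left(\frac{11}{10} - \frac{25}{29}\right) - 49 = \left(-50\right) \frac{69}{290} - 49 = - \frac{345}{29} - 49 = - \frac{1766}{29}$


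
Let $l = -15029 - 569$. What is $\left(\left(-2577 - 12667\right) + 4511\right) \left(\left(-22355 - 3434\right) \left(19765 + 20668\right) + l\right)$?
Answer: $11191752408255$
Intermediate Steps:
$l = -15598$ ($l = -15029 - 569 = -15598$)
$\left(\left(-2577 - 12667\right) + 4511\right) \left(\left(-22355 - 3434\right) \left(19765 + 20668\right) + l\right) = \left(\left(-2577 - 12667\right) + 4511\right) \left(\left(-22355 - 3434\right) \left(19765 + 20668\right) - 15598\right) = \left(\left(-2577 - 12667\right) + 4511\right) \left(\left(-25789\right) 40433 - 15598\right) = \left(-15244 + 4511\right) \left(-1042726637 - 15598\right) = \left(-10733\right) \left(-1042742235\right) = 11191752408255$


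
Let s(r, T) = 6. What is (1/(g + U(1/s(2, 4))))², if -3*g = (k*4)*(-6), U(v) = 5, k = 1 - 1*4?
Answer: 1/361 ≈ 0.0027701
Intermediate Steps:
k = -3 (k = 1 - 4 = -3)
g = -24 (g = -(-3*4)*(-6)/3 = -(-4)*(-6) = -⅓*72 = -24)
(1/(g + U(1/s(2, 4))))² = (1/(-24 + 5))² = (1/(-19))² = (-1/19)² = 1/361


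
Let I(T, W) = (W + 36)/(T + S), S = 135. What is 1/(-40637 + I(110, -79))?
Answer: -245/9956108 ≈ -2.4608e-5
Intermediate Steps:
I(T, W) = (36 + W)/(135 + T) (I(T, W) = (W + 36)/(T + 135) = (36 + W)/(135 + T))
1/(-40637 + I(110, -79)) = 1/(-40637 + (36 - 79)/(135 + 110)) = 1/(-40637 - 43/245) = 1/(-9956108/245) = -245/9956108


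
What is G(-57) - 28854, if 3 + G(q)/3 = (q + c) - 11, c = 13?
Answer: -29028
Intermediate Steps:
G(q) = -3 + 3*q (G(q) = -9 + 3*((q + 13) - 11) = -9 + 3*((13 + q) - 11) = -9 + 3*(2 + q) = -9 + (6 + 3*q) = -3 + 3*q)
G(-57) - 28854 = (-3 + 3*(-57)) - 28854 = (-3 - 171) - 28854 = -174 - 28854 = -29028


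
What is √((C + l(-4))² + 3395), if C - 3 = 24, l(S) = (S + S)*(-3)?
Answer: 2*√1499 ≈ 77.434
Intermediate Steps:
l(S) = -6*S (l(S) = (2*S)*(-3) = -6*S)
C = 27 (C = 3 + 24 = 27)
√((C + l(-4))² + 3395) = √((27 - 6*(-4))² + 3395) = √((27 + 24)² + 3395) = √(51² + 3395) = √(2601 + 3395) = √5996 = 2*√1499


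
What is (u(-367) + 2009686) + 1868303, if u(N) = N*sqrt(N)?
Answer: 3877989 - 367*I*sqrt(367) ≈ 3.878e+6 - 7030.7*I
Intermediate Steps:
u(N) = N**(3/2)
(u(-367) + 2009686) + 1868303 = ((-367)**(3/2) + 2009686) + 1868303 = (-367*I*sqrt(367) + 2009686) + 1868303 = (2009686 - 367*I*sqrt(367)) + 1868303 = 3877989 - 367*I*sqrt(367)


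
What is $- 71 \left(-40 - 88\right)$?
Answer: $9088$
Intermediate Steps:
$- 71 \left(-40 - 88\right) = \left(-71\right) \left(-128\right) = 9088$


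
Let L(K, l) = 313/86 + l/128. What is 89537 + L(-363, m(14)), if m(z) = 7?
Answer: 492831981/5504 ≈ 89541.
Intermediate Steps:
L(K, l) = 313/86 + l/128 (L(K, l) = 313*(1/86) + l*(1/128) = 313/86 + l/128)
89537 + L(-363, m(14)) = 89537 + (313/86 + (1/128)*7) = 89537 + (313/86 + 7/128) = 89537 + 20333/5504 = 492831981/5504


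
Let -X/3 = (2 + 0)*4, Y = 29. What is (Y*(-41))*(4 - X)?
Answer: -33292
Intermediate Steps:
X = -24 (X = -3*(2 + 0)*4 = -6*4 = -3*8 = -24)
(Y*(-41))*(4 - X) = (29*(-41))*(4 - 1*(-24)) = -1189*(4 + 24) = -1189*28 = -33292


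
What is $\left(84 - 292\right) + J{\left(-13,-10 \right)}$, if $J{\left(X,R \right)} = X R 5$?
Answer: $442$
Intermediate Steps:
$J{\left(X,R \right)} = 5 R X$ ($J{\left(X,R \right)} = R X 5 = 5 R X$)
$\left(84 - 292\right) + J{\left(-13,-10 \right)} = \left(84 - 292\right) + 5 \left(-10\right) \left(-13\right) = -208 + 650 = 442$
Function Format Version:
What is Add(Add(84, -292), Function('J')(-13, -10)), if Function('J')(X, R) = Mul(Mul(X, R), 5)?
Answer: 442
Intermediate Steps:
Function('J')(X, R) = Mul(5, R, X) (Function('J')(X, R) = Mul(Mul(R, X), 5) = Mul(5, R, X))
Add(Add(84, -292), Function('J')(-13, -10)) = Add(Add(84, -292), Mul(5, -10, -13)) = Add(-208, 650) = 442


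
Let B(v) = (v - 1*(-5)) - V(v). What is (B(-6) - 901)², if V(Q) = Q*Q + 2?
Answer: 883600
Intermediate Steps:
V(Q) = 2 + Q² (V(Q) = Q² + 2 = 2 + Q²)
B(v) = 3 + v - v² (B(v) = (v - 1*(-5)) - (2 + v²) = (v + 5) + (-2 - v²) = (5 + v) + (-2 - v²) = 3 + v - v²)
(B(-6) - 901)² = ((3 - 6 - 1*(-6)²) - 901)² = ((3 - 6 - 1*36) - 901)² = ((3 - 6 - 36) - 901)² = (-39 - 901)² = (-940)² = 883600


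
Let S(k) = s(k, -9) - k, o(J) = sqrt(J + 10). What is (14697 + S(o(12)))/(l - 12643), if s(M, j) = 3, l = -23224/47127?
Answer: -138553380/119169977 + 47127*sqrt(22)/595849885 ≈ -1.1623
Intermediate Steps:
l = -23224/47127 (l = -23224*1/47127 = -23224/47127 ≈ -0.49280)
o(J) = sqrt(10 + J)
S(k) = 3 - k
(14697 + S(o(12)))/(l - 12643) = (14697 + (3 - sqrt(10 + 12)))/(-23224/47127 - 12643) = (14697 + (3 - sqrt(22)))/(-595849885/47127) = (14700 - sqrt(22))*(-47127/595849885) = -138553380/119169977 + 47127*sqrt(22)/595849885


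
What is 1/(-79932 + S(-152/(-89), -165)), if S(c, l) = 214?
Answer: -1/79718 ≈ -1.2544e-5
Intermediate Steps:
1/(-79932 + S(-152/(-89), -165)) = 1/(-79932 + 214) = 1/(-79718) = -1/79718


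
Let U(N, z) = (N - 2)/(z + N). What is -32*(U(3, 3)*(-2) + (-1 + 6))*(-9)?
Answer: 1344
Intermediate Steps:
U(N, z) = (-2 + N)/(N + z)
-32*(U(3, 3)*(-2) + (-1 + 6))*(-9) = -32*(((-2 + 3)/(3 + 3))*(-2) + (-1 + 6))*(-9) = -32*((1/6)*(-2) + 5)*(-9) = -32*(((⅙)*1)*(-2) + 5)*(-9) = -32*((⅙)*(-2) + 5)*(-9) = -32*(-⅓ + 5)*(-9) = -32*14/3*(-9) = -448/3*(-9) = 1344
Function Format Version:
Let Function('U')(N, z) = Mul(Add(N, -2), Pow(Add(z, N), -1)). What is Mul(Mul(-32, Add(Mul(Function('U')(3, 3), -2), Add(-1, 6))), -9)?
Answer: 1344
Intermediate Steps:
Function('U')(N, z) = Mul(Pow(Add(N, z), -1), Add(-2, N)) (Function('U')(N, z) = Mul(Add(-2, N), Pow(Add(N, z), -1)) = Mul(Pow(Add(N, z), -1), Add(-2, N)))
Mul(Mul(-32, Add(Mul(Function('U')(3, 3), -2), Add(-1, 6))), -9) = Mul(Mul(-32, Add(Mul(Mul(Pow(Add(3, 3), -1), Add(-2, 3)), -2), Add(-1, 6))), -9) = Mul(Mul(-32, Add(Mul(Mul(Pow(6, -1), 1), -2), 5)), -9) = Mul(Mul(-32, Add(Mul(Mul(Rational(1, 6), 1), -2), 5)), -9) = Mul(Mul(-32, Add(Mul(Rational(1, 6), -2), 5)), -9) = Mul(Mul(-32, Add(Rational(-1, 3), 5)), -9) = Mul(Mul(-32, Rational(14, 3)), -9) = Mul(Rational(-448, 3), -9) = 1344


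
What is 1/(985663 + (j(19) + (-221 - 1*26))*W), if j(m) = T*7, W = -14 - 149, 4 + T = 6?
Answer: 1/1023642 ≈ 9.7690e-7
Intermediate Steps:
T = 2 (T = -4 + 6 = 2)
W = -163
j(m) = 14 (j(m) = 2*7 = 14)
1/(985663 + (j(19) + (-221 - 1*26))*W) = 1/(985663 + (14 + (-221 - 1*26))*(-163)) = 1/(985663 + (14 + (-221 - 26))*(-163)) = 1/(985663 + (14 - 247)*(-163)) = 1/(985663 - 233*(-163)) = 1/(985663 + 37979) = 1/1023642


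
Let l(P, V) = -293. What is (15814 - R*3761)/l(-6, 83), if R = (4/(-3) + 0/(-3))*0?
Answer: -15814/293 ≈ -53.973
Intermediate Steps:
R = 0 (R = (4*(-⅓) + 0*(-⅓))*0 = (-4/3 + 0)*0 = -4/3*0 = 0)
(15814 - R*3761)/l(-6, 83) = (15814 - 0*3761)/(-293) = (15814 - 1*0)*(-1/293) = (15814 + 0)*(-1/293) = 15814*(-1/293) = -15814/293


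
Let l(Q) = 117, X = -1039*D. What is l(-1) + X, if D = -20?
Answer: 20897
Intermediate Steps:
X = 20780 (X = -1039*(-20) = 20780)
l(-1) + X = 117 + 20780 = 20897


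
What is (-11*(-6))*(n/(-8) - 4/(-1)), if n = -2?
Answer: 561/2 ≈ 280.50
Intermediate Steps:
(-11*(-6))*(n/(-8) - 4/(-1)) = (-11*(-6))*(-2/(-8) - 4/(-1)) = 66*(-2*(-⅛) - 4*(-1)) = 66*(¼ + 4) = 66*(17/4) = 561/2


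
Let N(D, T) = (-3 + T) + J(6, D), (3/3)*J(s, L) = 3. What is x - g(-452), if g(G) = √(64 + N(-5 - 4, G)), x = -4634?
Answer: -4634 - 2*I*√97 ≈ -4634.0 - 19.698*I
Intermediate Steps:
J(s, L) = 3
N(D, T) = T (N(D, T) = (-3 + T) + 3 = T)
g(G) = √(64 + G)
x - g(-452) = -4634 - √(64 - 452) = -4634 - √(-388) = -4634 - 2*I*√97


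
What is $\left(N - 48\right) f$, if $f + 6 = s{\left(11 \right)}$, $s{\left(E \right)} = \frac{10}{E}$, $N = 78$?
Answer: $- \frac{1680}{11} \approx -152.73$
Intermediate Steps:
$f = - \frac{56}{11}$ ($f = -6 + \frac{10}{11} = - \frac{56}{11} \approx -5.0909$)
$\left(N - 48\right) f = \left(78 - 48\right) \left(- \frac{56}{11}\right) = 30 \left(- \frac{56}{11}\right) = - \frac{1680}{11}$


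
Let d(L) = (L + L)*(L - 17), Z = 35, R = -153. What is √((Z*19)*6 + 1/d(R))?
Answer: √1037799005/510 ≈ 63.166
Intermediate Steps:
d(L) = 2*L*(-17 + L) (d(L) = (2*L)*(-17 + L) = 2*L*(-17 + L))
√((Z*19)*6 + 1/d(R)) = √((35*19)*6 + 1/(2*(-153)*(-17 - 153))) = √(665*6 + 1/(2*(-153)*(-170))) = √(3990 + 1/52020) = √(207559801/52020) = √1037799005/510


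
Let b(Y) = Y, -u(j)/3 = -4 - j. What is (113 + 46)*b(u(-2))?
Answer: 954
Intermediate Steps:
u(j) = 12 + 3*j (u(j) = -3*(-4 - j) = 12 + 3*j)
(113 + 46)*b(u(-2)) = (113 + 46)*(12 + 3*(-2)) = 159*(12 - 6) = 159*6 = 954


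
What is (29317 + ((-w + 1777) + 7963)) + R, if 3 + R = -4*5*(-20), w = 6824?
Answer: 32630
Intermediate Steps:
R = 397 (R = -3 - 4*5*(-20) = -3 - 20*(-20) = -3 + 400 = 397)
(29317 + ((-w + 1777) + 7963)) + R = (29317 + ((-1*6824 + 1777) + 7963)) + 397 = (29317 + ((-6824 + 1777) + 7963)) + 397 = (29317 + (-5047 + 7963)) + 397 = (29317 + 2916) + 397 = 32233 + 397 = 32630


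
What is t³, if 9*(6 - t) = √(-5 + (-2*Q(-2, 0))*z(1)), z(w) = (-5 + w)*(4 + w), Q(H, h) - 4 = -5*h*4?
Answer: (54 - √155)³/729 ≈ 98.399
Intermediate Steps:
Q(H, h) = 4 - 20*h (Q(H, h) = 4 - 5*h*4 = 4 - 20*h)
t = 6 - √155/9 (t = 6 - √(-5 + (-2*(4 - 20*0))*(-20 + 1² - 1*1))/9 = 6 - √(-5 + (-2*(4 + 0))*(-20 + 1 - 1))/9 = 6 - √(-5 - 2*4*(-20))/9 = 6 - √(-5 - 8*(-20))/9 = 6 - √(-5 + 160)/9 = 6 - √155/9 ≈ 4.6167)
t³ = (6 - √155/9)³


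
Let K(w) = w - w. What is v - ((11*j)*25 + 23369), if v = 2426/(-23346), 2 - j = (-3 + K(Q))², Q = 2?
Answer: -250317025/11673 ≈ -21444.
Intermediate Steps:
K(w) = 0
j = -7 (j = 2 - (-3 + 0)² = 2 - 1*(-3)² = 2 - 1*9 = 2 - 9 = -7)
v = -1213/11673 (v = 2426*(-1/23346) = -1213/11673 ≈ -0.10391)
v - ((11*j)*25 + 23369) = -1213/11673 - ((11*(-7))*25 + 23369) = -1213/11673 - (-77*25 + 23369) = -1213/11673 - (-1925 + 23369) = -1213/11673 - 1*21444 = -1213/11673 - 21444 = -250317025/11673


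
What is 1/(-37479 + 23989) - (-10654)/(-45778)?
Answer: -71884119/308772610 ≈ -0.23281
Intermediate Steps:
1/(-37479 + 23989) - (-10654)/(-45778) = 1/(-13490) - (-10654)*(-1)/45778 = -1/13490 - 1*5327/22889 = -1/13490 - 5327/22889 = -71884119/308772610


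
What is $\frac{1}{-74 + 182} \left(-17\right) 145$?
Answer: $- \frac{2465}{108} \approx -22.824$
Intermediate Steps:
$\frac{1}{-74 + 182} \left(-17\right) 145 = \frac{1}{108} \left(-17\right) 145 = \left(- \frac{17}{108}\right) 145 = - \frac{2465}{108}$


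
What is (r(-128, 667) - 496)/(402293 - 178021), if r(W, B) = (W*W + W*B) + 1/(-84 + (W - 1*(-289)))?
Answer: -5350575/17268944 ≈ -0.30984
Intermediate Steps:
r(W, B) = W**2 + 1/(205 + W) + B*W (r(W, B) = (W**2 + B*W) + 1/(-84 + (W + 289)) = (W**2 + B*W) + 1/(-84 + (289 + W)) = (W**2 + B*W) + 1/(205 + W) = W**2 + 1/(205 + W) + B*W)
(r(-128, 667) - 496)/(402293 - 178021) = ((1 + (-128)**3 + 205*(-128)**2 + 667*(-128)**2 + 205*667*(-128))/(205 - 128) - 496)/(402293 - 178021) = ((1 - 2097152 + 205*16384 + 667*16384 - 17502080)/77 - 496)/224272 = ((1 - 2097152 + 3358720 + 10928128 - 17502080)/77 - 496)*(1/224272) = ((1/77)*(-5312383) - 496)*(1/224272) = (-5312383/77 - 496)*(1/224272) = -5350575/77*1/224272 = -5350575/17268944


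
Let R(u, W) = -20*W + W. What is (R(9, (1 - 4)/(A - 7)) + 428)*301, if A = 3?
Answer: 498155/4 ≈ 1.2454e+5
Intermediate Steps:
R(u, W) = -19*W
(R(9, (1 - 4)/(A - 7)) + 428)*301 = (-19*(1 - 4)/(3 - 7) + 428)*301 = (-(-57)/(-4) + 428)*301 = (-(-57)*(-1)/4 + 428)*301 = (-19*3/4 + 428)*301 = (-57/4 + 428)*301 = (1655/4)*301 = 498155/4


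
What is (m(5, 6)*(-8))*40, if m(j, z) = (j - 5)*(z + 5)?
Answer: 0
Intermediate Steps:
m(j, z) = (-5 + j)*(5 + z)
(m(5, 6)*(-8))*40 = ((-25 - 5*6 + 5*5 + 5*6)*(-8))*40 = ((-25 - 30 + 25 + 30)*(-8))*40 = (0*(-8))*40 = 0*40 = 0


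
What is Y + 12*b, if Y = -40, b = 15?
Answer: 140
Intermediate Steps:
Y + 12*b = -40 + 12*15 = -40 + 180 = 140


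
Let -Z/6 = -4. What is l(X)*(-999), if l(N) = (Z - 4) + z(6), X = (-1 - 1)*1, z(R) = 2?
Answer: -21978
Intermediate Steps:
Z = 24 (Z = -6*(-4) = 24)
X = -2 (X = -2*1 = -2)
l(N) = 22 (l(N) = (24 - 4) + 2 = 20 + 2 = 22)
l(X)*(-999) = 22*(-999) = -21978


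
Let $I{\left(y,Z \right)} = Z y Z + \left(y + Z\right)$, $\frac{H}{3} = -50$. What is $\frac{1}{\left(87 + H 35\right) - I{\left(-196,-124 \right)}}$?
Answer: $\frac{1}{3008853} \approx 3.3235 \cdot 10^{-7}$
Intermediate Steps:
$H = -150$ ($H = 3 \left(-50\right) = -150$)
$I{\left(y,Z \right)} = Z + y + y Z^{2}$ ($I{\left(y,Z \right)} = y Z^{2} + \left(Z + y\right) = Z + y + y Z^{2}$)
$\frac{1}{\left(87 + H 35\right) - I{\left(-196,-124 \right)}} = \frac{1}{\left(87 - 5250\right) - \left(-124 - 196 - 196 \left(-124\right)^{2}\right)} = \frac{1}{\left(87 - 5250\right) - \left(-124 - 196 - 3013696\right)} = \frac{1}{-5163 - \left(-124 - 196 - 3013696\right)} = \frac{1}{-5163 - -3014016} = \frac{1}{-5163 + 3014016} = \frac{1}{3008853}$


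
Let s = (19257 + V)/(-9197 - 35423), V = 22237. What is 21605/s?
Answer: -482007550/20747 ≈ -23233.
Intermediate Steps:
s = -20747/22310 (s = (19257 + 22237)/(-9197 - 35423) = 41494/(-44620) = 41494*(-1/44620) = -20747/22310 ≈ -0.92994)
21605/s = 21605/(-20747/22310) = 21605*(-22310/20747) = -482007550/20747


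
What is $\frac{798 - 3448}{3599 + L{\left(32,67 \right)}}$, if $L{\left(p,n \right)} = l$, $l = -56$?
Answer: $- \frac{2650}{3543} \approx -0.74795$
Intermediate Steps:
$L{\left(p,n \right)} = -56$
$\frac{798 - 3448}{3599 + L{\left(32,67 \right)}} = \frac{798 - 3448}{3599 - 56} = - \frac{2650}{3543}$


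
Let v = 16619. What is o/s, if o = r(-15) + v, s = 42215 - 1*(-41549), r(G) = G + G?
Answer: 16589/83764 ≈ 0.19804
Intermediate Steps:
r(G) = 2*G
s = 83764 (s = 42215 + 41549 = 83764)
o = 16589 (o = 2*(-15) + 16619 = -30 + 16619 = 16589)
o/s = 16589/83764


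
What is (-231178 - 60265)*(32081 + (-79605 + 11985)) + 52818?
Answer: 10357645595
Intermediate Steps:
(-231178 - 60265)*(32081 + (-79605 + 11985)) + 52818 = -291443*(32081 - 67620) + 52818 = -291443*(-35539) + 52818 = 10357592777 + 52818 = 10357645595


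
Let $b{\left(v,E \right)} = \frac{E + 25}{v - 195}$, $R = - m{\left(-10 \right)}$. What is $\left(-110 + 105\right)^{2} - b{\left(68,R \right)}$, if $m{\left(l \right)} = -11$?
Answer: $\frac{3211}{127} \approx 25.283$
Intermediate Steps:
$R = 11$ ($R = \left(-1\right) \left(-11\right) = 11$)
$b{\left(v,E \right)} = \frac{25 + E}{-195 + v}$
$\left(-110 + 105\right)^{2} - b{\left(68,R \right)} = \left(-110 + 105\right)^{2} - \frac{25 + 11}{-195 + 68} = \left(-5\right)^{2} - \frac{1}{-127} \cdot 36 = 25 - \left(- \frac{1}{127}\right) 36 = 25 - - \frac{36}{127} = 25 + \frac{36}{127} = \frac{3211}{127}$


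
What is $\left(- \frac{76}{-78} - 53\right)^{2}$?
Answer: $\frac{4116841}{1521} \approx 2706.7$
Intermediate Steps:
$\left(- \frac{76}{-78} - 53\right)^{2} = \left(\left(-76\right) \left(- \frac{1}{78}\right) - 53\right)^{2} = \left(\frac{38}{39} - 53\right)^{2} = \left(- \frac{2029}{39}\right)^{2} = \frac{4116841}{1521}$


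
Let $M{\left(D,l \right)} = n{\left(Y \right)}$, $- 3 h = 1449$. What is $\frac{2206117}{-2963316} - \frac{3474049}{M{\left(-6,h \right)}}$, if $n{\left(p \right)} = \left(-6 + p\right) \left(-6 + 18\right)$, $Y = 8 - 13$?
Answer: $\frac{214466953730}{8149119} \approx 26318.0$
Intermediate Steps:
$Y = -5$ ($Y = 8 - 13 = -5$)
$n{\left(p \right)} = -72 + 12 p$ ($n{\left(p \right)} = \left(-6 + p\right) 12 = -72 + 12 p$)
$h = -483$ ($h = \left(- \frac{1}{3}\right) 1449 = -483$)
$M{\left(D,l \right)} = -132$ ($M{\left(D,l \right)} = -72 + 12 \left(-5\right) = -72 - 60 = -132$)
$\frac{2206117}{-2963316} - \frac{3474049}{M{\left(-6,h \right)}} = \frac{2206117}{-2963316} - \frac{3474049}{-132} = 2206117 \left(- \frac{1}{2963316}\right) - - \frac{3474049}{132} = - \frac{2206117}{2963316} + \frac{3474049}{132} = \frac{214466953730}{8149119}$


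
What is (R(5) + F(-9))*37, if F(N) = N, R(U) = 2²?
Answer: -185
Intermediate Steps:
R(U) = 4
(R(5) + F(-9))*37 = (4 - 9)*37 = -5*37 = -185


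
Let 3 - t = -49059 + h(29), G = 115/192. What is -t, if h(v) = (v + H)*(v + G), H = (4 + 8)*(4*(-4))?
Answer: -10346233/192 ≈ -53887.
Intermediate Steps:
G = 115/192 (G = 115*(1/192) = 115/192 ≈ 0.59896)
H = -192 (H = 12*(-16) = -192)
h(v) = (-192 + v)*(115/192 + v) (h(v) = (v - 192)*(v + 115/192) = (-192 + v)*(115/192 + v))
t = 10346233/192 (t = 3 - (-49059 + (-115 + 29² - 36749/192*29)) = 3 - (-49059 + (-115 + 841 - 1065721/192)) = 3 - (-49059 - 926329/192) = 3 - 1*(-10345657/192) = 3 + 10345657/192 = 10346233/192 ≈ 53887.)
-t = -1*10346233/192 = -10346233/192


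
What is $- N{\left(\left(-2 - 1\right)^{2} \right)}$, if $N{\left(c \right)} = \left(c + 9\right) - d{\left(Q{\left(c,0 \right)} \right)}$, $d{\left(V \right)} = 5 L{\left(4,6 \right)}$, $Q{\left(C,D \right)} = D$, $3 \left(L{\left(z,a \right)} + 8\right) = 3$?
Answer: $-53$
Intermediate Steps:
$L{\left(z,a \right)} = -7$ ($L{\left(z,a \right)} = -8 + \frac{1}{3} \cdot 3 = -8 + 1 = -7$)
$d{\left(V \right)} = -35$ ($d{\left(V \right)} = 5 \left(-7\right) = -35$)
$N{\left(c \right)} = 44 + c$ ($N{\left(c \right)} = \left(c + 9\right) - -35 = \left(9 + c\right) + 35 = 44 + c$)
$- N{\left(\left(-2 - 1\right)^{2} \right)} = - (44 + \left(-2 - 1\right)^{2}) = - (44 + \left(-3\right)^{2}) = - (44 + 9) = \left(-1\right) 53 = -53$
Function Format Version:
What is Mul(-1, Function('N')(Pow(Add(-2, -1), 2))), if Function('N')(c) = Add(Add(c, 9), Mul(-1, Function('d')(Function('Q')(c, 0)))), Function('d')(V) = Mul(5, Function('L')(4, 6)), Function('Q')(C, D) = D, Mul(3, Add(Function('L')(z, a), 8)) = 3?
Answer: -53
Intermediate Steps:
Function('L')(z, a) = -7 (Function('L')(z, a) = Add(-8, Mul(Rational(1, 3), 3)) = Add(-8, 1) = -7)
Function('d')(V) = -35 (Function('d')(V) = Mul(5, -7) = -35)
Function('N')(c) = Add(44, c) (Function('N')(c) = Add(Add(c, 9), Mul(-1, -35)) = Add(Add(9, c), 35) = Add(44, c))
Mul(-1, Function('N')(Pow(Add(-2, -1), 2))) = Mul(-1, Add(44, Pow(Add(-2, -1), 2))) = Mul(-1, Add(44, Pow(-3, 2))) = Mul(-1, Add(44, 9)) = Mul(-1, 53) = -53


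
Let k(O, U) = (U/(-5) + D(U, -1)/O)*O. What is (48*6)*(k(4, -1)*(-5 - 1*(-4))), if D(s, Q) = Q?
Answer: 288/5 ≈ 57.600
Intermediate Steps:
k(O, U) = O*(-1/O - U/5) (k(O, U) = (U/(-5) - 1/O)*O = (U*(-1/5) - 1/O)*O = (-U/5 - 1/O)*O = (-1/O - U/5)*O = O*(-1/O - U/5))
(48*6)*(k(4, -1)*(-5 - 1*(-4))) = (48*6)*((-1 - 1/5*4*(-1))*(-5 - 1*(-4))) = 288*((-1 + 4/5)*(-5 + 4)) = 288*(-1/5*(-1)) = 288*(1/5) = 288/5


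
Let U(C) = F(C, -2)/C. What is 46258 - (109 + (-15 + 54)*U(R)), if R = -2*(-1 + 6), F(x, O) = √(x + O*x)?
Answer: 46149 + 39*√10/10 ≈ 46161.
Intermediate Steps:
R = -10 (R = -2*5 = -10)
U(C) = √(-C)/C (U(C) = √(C*(1 - 2))/C = √(C*(-1))/C = √(-C)/C)
46258 - (109 + (-15 + 54)*U(R)) = 46258 - (109 + (-15 + 54)*(-1/√(-1*(-10)))) = 46258 - (109 + 39*(-1/√10)) = 46258 - (109 + 39*(-√10/10)) = 46258 - (109 - 39*√10/10) = 46258 + (-109 + 39*√10/10) = 46149 + 39*√10/10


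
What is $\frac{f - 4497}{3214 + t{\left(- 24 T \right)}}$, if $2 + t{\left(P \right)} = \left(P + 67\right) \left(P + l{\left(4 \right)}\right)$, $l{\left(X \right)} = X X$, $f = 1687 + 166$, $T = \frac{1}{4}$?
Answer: $- \frac{1322}{1911} \approx -0.69178$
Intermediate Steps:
$T = \frac{1}{4} \approx 0.25$
$f = 1853$
$l{\left(X \right)} = X^{2}$
$t{\left(P \right)} = -2 + \left(16 + P\right) \left(67 + P\right)$ ($t{\left(P \right)} = -2 + \left(P + 67\right) \left(P + 4^{2}\right) = -2 + \left(67 + P\right) \left(P + 16\right) = -2 + \left(67 + P\right) \left(16 + P\right) = -2 + \left(16 + P\right) \left(67 + P\right)$)
$\frac{f - 4497}{3214 + t{\left(- 24 T \right)}} = \frac{1853 - 4497}{3214 + \left(1070 + \left(\left(-24\right) \frac{1}{4}\right)^{2} + 83 \left(\left(-24\right) \frac{1}{4}\right)\right)} = - \frac{2644}{3214 + \left(1070 + \left(-6\right)^{2} + 83 \left(-6\right)\right)} = - \frac{2644}{3214 + \left(1070 + 36 - 498\right)} = - \frac{2644}{3214 + 608} = - \frac{2644}{3822} = \left(-2644\right) \frac{1}{3822} = - \frac{1322}{1911}$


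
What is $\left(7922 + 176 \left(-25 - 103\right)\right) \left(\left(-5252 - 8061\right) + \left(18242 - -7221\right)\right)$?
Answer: $-177462900$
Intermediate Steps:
$\left(7922 + 176 \left(-25 - 103\right)\right) \left(\left(-5252 - 8061\right) + \left(18242 - -7221\right)\right) = \left(7922 + 176 \left(-128\right)\right) \left(-13313 + \left(18242 + 7221\right)\right) = \left(7922 - 22528\right) \left(-13313 + 25463\right) = \left(-14606\right) 12150 = -177462900$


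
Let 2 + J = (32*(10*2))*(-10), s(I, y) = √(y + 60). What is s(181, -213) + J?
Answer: -6402 + 3*I*√17 ≈ -6402.0 + 12.369*I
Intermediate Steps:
s(I, y) = √(60 + y)
J = -6402 (J = -2 + (32*(10*2))*(-10) = -2 + (32*20)*(-10) = -2 + 640*(-10) = -2 - 6400 = -6402)
s(181, -213) + J = √(60 - 213) - 6402 = √(-153) - 6402 = 3*I*√17 - 6402 = -6402 + 3*I*√17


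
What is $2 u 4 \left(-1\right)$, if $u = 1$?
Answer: $-8$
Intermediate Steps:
$2 u 4 \left(-1\right) = 2 \cdot 1 \cdot 4 \left(-1\right) = 2 \cdot 4 \left(-1\right) = 8 \left(-1\right) = -8$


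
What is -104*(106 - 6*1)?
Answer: -10400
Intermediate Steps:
-104*(106 - 6*1) = -104*(106 - 6) = -104*100 = -10400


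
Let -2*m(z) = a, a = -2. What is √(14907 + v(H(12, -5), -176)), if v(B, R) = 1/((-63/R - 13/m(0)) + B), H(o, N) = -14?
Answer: √36417247187/1563 ≈ 122.09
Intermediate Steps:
m(z) = 1 (m(z) = -½*(-2) = 1)
v(B, R) = 1/(-13 + B - 63/R) (v(B, R) = 1/((-63/R - 13/1) + B) = 1/((-63/R - 13*1) + B) = 1/((-63/R - 13) + B) = 1/((-13 - 63/R) + B) = 1/(-13 + B - 63/R))
√(14907 + v(H(12, -5), -176)) = √(14907 - 176/(-63 - 13*(-176) - 14*(-176))) = √(14907 - 176/(-63 + 2288 + 2464)) = √(14907 - 176/4689) = √(69898747/4689) = √36417247187/1563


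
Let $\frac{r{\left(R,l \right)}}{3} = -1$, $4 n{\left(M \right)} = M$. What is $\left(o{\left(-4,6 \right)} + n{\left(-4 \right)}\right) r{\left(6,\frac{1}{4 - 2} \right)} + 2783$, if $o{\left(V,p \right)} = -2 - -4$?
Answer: $2780$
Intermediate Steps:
$n{\left(M \right)} = \frac{M}{4}$
$r{\left(R,l \right)} = -3$ ($r{\left(R,l \right)} = 3 \left(-1\right) = -3$)
$o{\left(V,p \right)} = 2$ ($o{\left(V,p \right)} = -2 + 4 = 2$)
$\left(o{\left(-4,6 \right)} + n{\left(-4 \right)}\right) r{\left(6,\frac{1}{4 - 2} \right)} + 2783 = \left(2 + \frac{1}{4} \left(-4\right)\right) \left(-3\right) + 2783 = \left(2 - 1\right) \left(-3\right) + 2783 = 1 \left(-3\right) + 2783 = -3 + 2783 = 2780$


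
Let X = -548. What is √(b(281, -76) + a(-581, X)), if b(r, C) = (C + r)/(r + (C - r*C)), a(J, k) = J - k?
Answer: 2*I*√3834127947/21561 ≈ 5.7437*I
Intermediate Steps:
b(r, C) = (C + r)/(C + r - C*r) (b(r, C) = (C + r)/(r + (C - C*r)) = (C + r)/(C + r - C*r))
√(b(281, -76) + a(-581, X)) = √((-76 + 281)/(-76 + 281 - 1*(-76)*281) + (-581 - 1*(-548))) = √(205/(-76 + 281 + 21356) + (-581 + 548)) = √(205/21561 - 33) = √(-711308/21561) = 2*I*√3834127947/21561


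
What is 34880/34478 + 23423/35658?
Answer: 1025664617/614708262 ≈ 1.6685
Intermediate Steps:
34880/34478 + 23423/35658 = 34880*(1/34478) + 23423*(1/35658) = 17440/17239 + 23423/35658 = 1025664617/614708262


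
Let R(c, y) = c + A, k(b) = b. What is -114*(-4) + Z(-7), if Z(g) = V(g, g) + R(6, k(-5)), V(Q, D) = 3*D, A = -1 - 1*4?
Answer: 436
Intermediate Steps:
A = -5 (A = -1 - 4 = -5)
R(c, y) = -5 + c (R(c, y) = c - 5 = -5 + c)
Z(g) = 1 + 3*g (Z(g) = 3*g + (-5 + 6) = 3*g + 1 = 1 + 3*g)
-114*(-4) + Z(-7) = -114*(-4) + (1 + 3*(-7)) = 456 + (1 - 21) = 456 - 20 = 436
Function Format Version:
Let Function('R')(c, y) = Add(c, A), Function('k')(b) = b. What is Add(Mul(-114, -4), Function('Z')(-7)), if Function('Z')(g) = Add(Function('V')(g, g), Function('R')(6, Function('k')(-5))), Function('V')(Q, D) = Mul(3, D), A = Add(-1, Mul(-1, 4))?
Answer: 436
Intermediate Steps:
A = -5 (A = Add(-1, -4) = -5)
Function('R')(c, y) = Add(-5, c) (Function('R')(c, y) = Add(c, -5) = Add(-5, c))
Function('Z')(g) = Add(1, Mul(3, g)) (Function('Z')(g) = Add(Mul(3, g), Add(-5, 6)) = Add(Mul(3, g), 1) = Add(1, Mul(3, g)))
Add(Mul(-114, -4), Function('Z')(-7)) = Add(Mul(-114, -4), Add(1, Mul(3, -7))) = Add(456, Add(1, -21)) = Add(456, -20) = 436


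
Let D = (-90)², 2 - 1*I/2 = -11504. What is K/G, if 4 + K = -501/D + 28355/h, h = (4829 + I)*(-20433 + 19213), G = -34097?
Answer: 4657273748/39087204207975 ≈ 0.00011915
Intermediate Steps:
I = 23012 (I = 4 - 2*(-11504) = 4 + 23008 = 23012)
h = -33966020 (h = (4829 + 23012)*(-20433 + 19213) = 27841*(-1220) = -33966020)
D = 8100
K = -4657273748/1146353175 (K = -4 + (-501/8100 + 28355/(-33966020)) = -4 + (-501*1/8100 + 28355*(-1/33966020)) = -4 + (-167/2700 - 5671/6793204) = -4 - 71861048/1146353175 = -4657273748/1146353175 ≈ -4.0627)
K/G = -4657273748/1146353175/(-34097) = -4657273748/1146353175*(-1/34097) = 4657273748/39087204207975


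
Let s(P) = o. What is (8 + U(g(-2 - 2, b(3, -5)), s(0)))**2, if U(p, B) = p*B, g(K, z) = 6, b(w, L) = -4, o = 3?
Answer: 676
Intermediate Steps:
s(P) = 3
U(p, B) = B*p
(8 + U(g(-2 - 2, b(3, -5)), s(0)))**2 = (8 + 3*6)**2 = (8 + 18)**2 = 26**2 = 676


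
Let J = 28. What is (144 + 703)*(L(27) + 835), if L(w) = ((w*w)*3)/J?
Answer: 3093607/4 ≈ 7.7340e+5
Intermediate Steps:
L(w) = 3*w**2/28 (L(w) = ((w*w)*3)/28 = (w**2*3)*(1/28) = (3*w**2)*(1/28) = 3*w**2/28)
(144 + 703)*(L(27) + 835) = (144 + 703)*((3/28)*27**2 + 835) = 847*((3/28)*729 + 835) = 847*(2187/28 + 835) = 847*(25567/28) = 3093607/4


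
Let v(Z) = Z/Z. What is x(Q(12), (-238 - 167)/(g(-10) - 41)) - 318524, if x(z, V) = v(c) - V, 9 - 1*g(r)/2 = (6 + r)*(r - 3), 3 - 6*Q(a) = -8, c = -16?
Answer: -40452826/127 ≈ -3.1853e+5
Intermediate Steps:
Q(a) = 11/6 (Q(a) = 1/2 - 1/6*(-8) = 1/2 + 4/3 = 11/6)
v(Z) = 1
g(r) = 18 - 2*(-3 + r)*(6 + r) (g(r) = 18 - 2*(6 + r)*(r - 3) = 18 - 2*(6 + r)*(-3 + r) = 18 - 2*(-3 + r)*(6 + r))
x(z, V) = 1 - V
x(Q(12), (-238 - 167)/(g(-10) - 41)) - 318524 = (1 - (-238 - 167)/((54 - 6*(-10) - 2*(-10)**2) - 41)) - 318524 = (1 - (-405)/((54 + 60 - 2*100) - 41)) - 318524 = (1 - (-405)/((54 + 60 - 200) - 41)) - 318524 = (1 - (-405)/(-86 - 41)) - 318524 = (1 - (-405)/(-127)) - 318524 = (1 - (-405)*(-1)/127) - 318524 = (1 - 1*405/127) - 318524 = (1 - 405/127) - 318524 = -278/127 - 318524 = -40452826/127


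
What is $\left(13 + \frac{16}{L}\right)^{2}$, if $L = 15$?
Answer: $\frac{44521}{225} \approx 197.87$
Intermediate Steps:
$\left(13 + \frac{16}{L}\right)^{2} = \left(13 + \frac{16}{15}\right)^{2} = \left(\frac{211}{15}\right)^{2} = \frac{44521}{225}$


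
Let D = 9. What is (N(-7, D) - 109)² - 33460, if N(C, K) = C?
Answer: -20004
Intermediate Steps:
(N(-7, D) - 109)² - 33460 = (-7 - 109)² - 33460 = (-116)² - 33460 = 13456 - 33460 = -20004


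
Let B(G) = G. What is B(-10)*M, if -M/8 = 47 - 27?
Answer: 1600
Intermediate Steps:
M = -160 (M = -8*(47 - 27) = -8*20 = -160)
B(-10)*M = -10*(-160) = 1600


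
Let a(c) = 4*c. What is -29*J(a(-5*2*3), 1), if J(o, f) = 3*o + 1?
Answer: 10411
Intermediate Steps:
J(o, f) = 1 + 3*o
-29*J(a(-5*2*3), 1) = -29*(1 + 3*(4*(-5*2*3))) = -29*(1 + 3*(4*(-10*3))) = -29*(1 + 3*(4*(-30))) = -29*(1 + 3*(-120)) = -29*(1 - 360) = -29*(-359) = 10411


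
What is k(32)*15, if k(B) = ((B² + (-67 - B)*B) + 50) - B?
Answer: -31890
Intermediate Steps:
k(B) = 50 + B² - B + B*(-67 - B) (k(B) = ((B² + B*(-67 - B)) + 50) - B = (50 + B² + B*(-67 - B)) - B = 50 + B² - B + B*(-67 - B))
k(32)*15 = (50 - 68*32)*15 = (50 - 2176)*15 = -2126*15 = -31890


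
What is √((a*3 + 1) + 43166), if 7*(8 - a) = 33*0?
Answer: 3*√4799 ≈ 207.82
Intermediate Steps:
a = 8 (a = 8 - 33*0/7 = 8 - ⅐*0 = 8 + 0 = 8)
√((a*3 + 1) + 43166) = √((8*3 + 1) + 43166) = √((24 + 1) + 43166) = √(25 + 43166) = √43191 = 3*√4799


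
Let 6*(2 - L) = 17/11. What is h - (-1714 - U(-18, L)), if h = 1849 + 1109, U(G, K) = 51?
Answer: 4723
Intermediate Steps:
L = 115/66 (L = 2 - 17/(6*11) = 2 - 1/6*17/11 = 2 - 17/66 = 115/66 ≈ 1.7424)
h = 2958
h - (-1714 - U(-18, L)) = 2958 - (-1714 - 1*51) = 2958 - (-1714 - 51) = 2958 - 1*(-1765) = 2958 + 1765 = 4723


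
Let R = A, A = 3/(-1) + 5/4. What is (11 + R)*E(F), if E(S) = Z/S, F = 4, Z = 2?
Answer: 37/8 ≈ 4.6250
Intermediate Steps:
A = -7/4 (A = 3*(-1) + 5*(¼) = -3 + 5/4 = -7/4 ≈ -1.7500)
E(S) = 2/S
R = -7/4 ≈ -1.7500
(11 + R)*E(F) = (11 - 7/4)*(2/4) = 37*(2*(¼))/4 = (37/4)*(½) = 37/8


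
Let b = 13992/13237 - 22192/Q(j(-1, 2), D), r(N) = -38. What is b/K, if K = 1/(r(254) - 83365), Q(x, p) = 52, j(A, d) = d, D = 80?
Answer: 6109851902940/172081 ≈ 3.5506e+7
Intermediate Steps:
b = -73256980/172081 (b = 13992/13237 - 22192/52 = 13992*(1/13237) - 22192*1/52 = 13992/13237 - 5548/13 = -73256980/172081 ≈ -425.71)
K = -1/83403 (K = 1/(-38 - 83365) = 1/(-83403) = -1/83403 ≈ -1.1990e-5)
b/K = -73256980/(172081*(-1/83403)) = -73256980/172081*(-83403) = 6109851902940/172081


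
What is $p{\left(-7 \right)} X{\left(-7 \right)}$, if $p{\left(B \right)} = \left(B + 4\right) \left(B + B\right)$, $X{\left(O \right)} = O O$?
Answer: $2058$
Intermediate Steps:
$X{\left(O \right)} = O^{2}$
$p{\left(B \right)} = 2 B \left(4 + B\right)$ ($p{\left(B \right)} = \left(4 + B\right) 2 B = 2 B \left(4 + B\right)$)
$p{\left(-7 \right)} X{\left(-7 \right)} = 2 \left(-7\right) \left(4 - 7\right) \left(-7\right)^{2} = 2 \left(-7\right) \left(-3\right) 49 = 42 \cdot 49 = 2058$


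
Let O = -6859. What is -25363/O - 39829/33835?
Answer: 584969994/232074265 ≈ 2.5206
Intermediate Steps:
-25363/O - 39829/33835 = -25363/(-6859) - 39829/33835 = -25363*(-1/6859) - 39829*1/33835 = 25363/6859 - 39829/33835 = 584969994/232074265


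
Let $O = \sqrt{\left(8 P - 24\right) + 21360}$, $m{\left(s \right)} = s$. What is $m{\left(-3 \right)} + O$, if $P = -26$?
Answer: $-3 + 2 \sqrt{5282} \approx 142.35$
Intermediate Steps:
$O = 2 \sqrt{5282}$ ($O = \sqrt{\left(8 \left(-26\right) - 24\right) + 21360} = \sqrt{\left(-208 - 24\right) + 21360} = \sqrt{-232 + 21360} = \sqrt{21128} = 2 \sqrt{5282} \approx 145.35$)
$m{\left(-3 \right)} + O = -3 + 2 \sqrt{5282}$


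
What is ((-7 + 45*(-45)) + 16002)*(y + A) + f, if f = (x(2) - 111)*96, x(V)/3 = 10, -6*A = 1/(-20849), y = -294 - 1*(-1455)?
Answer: 1013974067503/62547 ≈ 1.6211e+7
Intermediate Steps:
y = 1161 (y = -294 + 1455 = 1161)
A = 1/125094 (A = -1/6/(-20849) = -1/6*(-1/20849) = 1/125094 ≈ 7.9940e-6)
x(V) = 30 (x(V) = 3*10 = 30)
f = -7776 (f = (30 - 111)*96 = -81*96 = -7776)
((-7 + 45*(-45)) + 16002)*(y + A) + f = ((-7 + 45*(-45)) + 16002)*(1161 + 1/125094) - 7776 = ((-7 - 2025) + 16002)*(145234135/125094) - 7776 = (-2032 + 16002)*(145234135/125094) - 7776 = 13970*(145234135/125094) - 7776 = 1014460432975/62547 - 7776 = 1013974067503/62547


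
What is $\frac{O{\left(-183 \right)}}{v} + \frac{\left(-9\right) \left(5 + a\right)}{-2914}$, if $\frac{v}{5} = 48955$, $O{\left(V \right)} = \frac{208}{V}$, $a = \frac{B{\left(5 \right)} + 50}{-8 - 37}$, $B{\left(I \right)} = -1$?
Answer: $\frac{788068264}{65264603025} \approx 0.012075$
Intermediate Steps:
$a = - \frac{49}{45}$ ($a = \frac{-1 + 50}{-8 - 37} = \frac{49}{-45} = 49 \left(- \frac{1}{45}\right) = - \frac{49}{45} \approx -1.0889$)
$v = 244775$ ($v = 5 \cdot 48955 = 244775$)
$\frac{O{\left(-183 \right)}}{v} + \frac{\left(-9\right) \left(5 + a\right)}{-2914} = \frac{208 \frac{1}{-183}}{244775} + \frac{\left(-9\right) \left(5 - \frac{49}{45}\right)}{-2914} = 208 \left(- \frac{1}{183}\right) \frac{1}{244775} + \left(-9\right) \frac{176}{45} \left(- \frac{1}{2914}\right) = \left(- \frac{208}{183}\right) \frac{1}{244775} - - \frac{88}{7285} = - \frac{208}{44793825} + \frac{88}{7285} = \frac{788068264}{65264603025}$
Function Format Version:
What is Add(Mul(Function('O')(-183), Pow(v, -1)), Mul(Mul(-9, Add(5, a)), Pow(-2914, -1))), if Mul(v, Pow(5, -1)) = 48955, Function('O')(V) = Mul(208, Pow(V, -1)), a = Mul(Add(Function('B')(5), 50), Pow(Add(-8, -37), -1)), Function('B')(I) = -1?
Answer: Rational(788068264, 65264603025) ≈ 0.012075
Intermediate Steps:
a = Rational(-49, 45) (a = Mul(Add(-1, 50), Pow(Add(-8, -37), -1)) = Mul(49, Pow(-45, -1)) = Mul(49, Rational(-1, 45)) = Rational(-49, 45) ≈ -1.0889)
v = 244775 (v = Mul(5, 48955) = 244775)
Add(Mul(Function('O')(-183), Pow(v, -1)), Mul(Mul(-9, Add(5, a)), Pow(-2914, -1))) = Add(Mul(Mul(208, Pow(-183, -1)), Pow(244775, -1)), Mul(Mul(-9, Add(5, Rational(-49, 45))), Pow(-2914, -1))) = Add(Mul(Mul(208, Rational(-1, 183)), Rational(1, 244775)), Mul(Mul(-9, Rational(176, 45)), Rational(-1, 2914))) = Add(Mul(Rational(-208, 183), Rational(1, 244775)), Mul(Rational(-176, 5), Rational(-1, 2914))) = Add(Rational(-208, 44793825), Rational(88, 7285)) = Rational(788068264, 65264603025)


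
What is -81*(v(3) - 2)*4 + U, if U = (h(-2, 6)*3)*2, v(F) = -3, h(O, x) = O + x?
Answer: 1644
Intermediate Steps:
U = 24 (U = ((-2 + 6)*3)*2 = (4*3)*2 = 12*2 = 24)
-81*(v(3) - 2)*4 + U = -81*(-3 - 2)*4 + 24 = -(-405)*4 + 24 = -81*(-20) + 24 = 1620 + 24 = 1644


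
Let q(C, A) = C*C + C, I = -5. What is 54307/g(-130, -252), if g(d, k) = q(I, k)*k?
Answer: -54307/5040 ≈ -10.775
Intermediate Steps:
q(C, A) = C + C² (q(C, A) = C² + C = C + C²)
g(d, k) = 20*k (g(d, k) = (-5*(1 - 5))*k = (-5*(-4))*k = 20*k)
54307/g(-130, -252) = 54307/((20*(-252))) = 54307/(-5040) = 54307*(-1/5040) = -54307/5040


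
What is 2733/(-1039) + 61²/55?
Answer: 3715804/57145 ≈ 65.024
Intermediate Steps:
2733/(-1039) + 61²/55 = 2733*(-1/1039) + 3721*(1/55) = -2733/1039 + 3721/55 = 3715804/57145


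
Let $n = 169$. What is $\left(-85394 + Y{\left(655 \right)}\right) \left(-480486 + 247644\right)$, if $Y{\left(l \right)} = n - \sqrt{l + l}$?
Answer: $19843959450 + 232842 \sqrt{1310} \approx 1.9852 \cdot 10^{10}$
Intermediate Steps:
$Y{\left(l \right)} = 169 - \sqrt{2} \sqrt{l}$ ($Y{\left(l \right)} = 169 - \sqrt{l + l} = 169 - \sqrt{2 l} = 169 - \sqrt{2} \sqrt{l}$)
$\left(-85394 + Y{\left(655 \right)}\right) \left(-480486 + 247644\right) = \left(-85394 + \left(169 - \sqrt{2} \sqrt{655}\right)\right) \left(-480486 + 247644\right) = \left(-85394 + \left(169 - \sqrt{1310}\right)\right) \left(-232842\right) = \left(-85225 - \sqrt{1310}\right) \left(-232842\right) = 19843959450 + 232842 \sqrt{1310}$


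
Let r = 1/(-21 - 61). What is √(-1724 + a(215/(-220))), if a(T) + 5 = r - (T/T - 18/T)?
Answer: I*√21737673642/3526 ≈ 41.814*I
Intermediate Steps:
r = -1/82 (r = 1/(-82) = -1/82 ≈ -0.012195)
a(T) = -493/82 + 18/T (a(T) = -5 + (-1/82 - (T/T - 18/T)) = -5 + (-1/82 - (1 - 18/T)) = -5 + (-1/82 + (-1 + 18/T)) = -5 + (-83/82 + 18/T) = -493/82 + 18/T)
√(-1724 + a(215/(-220))) = √(-1724 + (-493/82 + 18/((215/(-220))))) = √(-1724 + (-493/82 + 18/((215*(-1/220))))) = √(-1724 + (-493/82 + 18/(-43/44))) = √(-1724 + (-493/82 + 18*(-44/43))) = √(-1724 + (-493/82 - 792/43)) = √(-1724 - 86143/3526) = √(-6164967/3526) = I*√21737673642/3526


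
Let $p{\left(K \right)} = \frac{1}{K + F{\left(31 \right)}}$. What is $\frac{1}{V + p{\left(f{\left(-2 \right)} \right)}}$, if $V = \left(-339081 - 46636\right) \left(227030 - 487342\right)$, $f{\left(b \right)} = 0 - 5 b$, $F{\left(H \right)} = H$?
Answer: $\frac{41}{4116677311865} \approx 9.9595 \cdot 10^{-12}$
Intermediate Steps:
$f{\left(b \right)} = - 5 b$
$V = 100406763704$ ($V = \left(-385717\right) \left(-260312\right) = 100406763704$)
$p{\left(K \right)} = \frac{1}{31 + K}$ ($p{\left(K \right)} = \frac{1}{K + 31} = \frac{1}{31 + K}$)
$\frac{1}{V + p{\left(f{\left(-2 \right)} \right)}} = \frac{1}{100406763704 + \frac{1}{31 - -10}} = \frac{1}{100406763704 + \frac{1}{31 + 10}} = \frac{1}{100406763704 + \frac{1}{41}} = \frac{1}{\frac{4116677311865}{41}} = \frac{41}{4116677311865}$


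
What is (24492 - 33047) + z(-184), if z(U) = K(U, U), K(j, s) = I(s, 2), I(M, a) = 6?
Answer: -8549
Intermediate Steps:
K(j, s) = 6
z(U) = 6
(24492 - 33047) + z(-184) = (24492 - 33047) + 6 = -8555 + 6 = -8549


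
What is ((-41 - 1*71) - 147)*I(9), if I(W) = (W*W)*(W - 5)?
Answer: -83916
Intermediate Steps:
I(W) = W**2*(-5 + W)
((-41 - 1*71) - 147)*I(9) = ((-41 - 1*71) - 147)*(9**2*(-5 + 9)) = ((-41 - 71) - 147)*(81*4) = (-112 - 147)*324 = -259*324 = -83916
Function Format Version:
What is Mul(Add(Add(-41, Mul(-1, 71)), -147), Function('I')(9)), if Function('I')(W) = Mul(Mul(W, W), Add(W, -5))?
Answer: -83916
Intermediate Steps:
Function('I')(W) = Mul(Pow(W, 2), Add(-5, W))
Mul(Add(Add(-41, Mul(-1, 71)), -147), Function('I')(9)) = Mul(Add(Add(-41, Mul(-1, 71)), -147), Mul(Pow(9, 2), Add(-5, 9))) = Mul(Add(Add(-41, -71), -147), Mul(81, 4)) = Mul(Add(-112, -147), 324) = Mul(-259, 324) = -83916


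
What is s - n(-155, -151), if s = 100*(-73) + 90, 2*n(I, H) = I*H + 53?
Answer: -18939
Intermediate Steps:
n(I, H) = 53/2 + H*I/2 (n(I, H) = (I*H + 53)/2 = (H*I + 53)/2 = (53 + H*I)/2 = 53/2 + H*I/2)
s = -7210 (s = -7300 + 90 = -7210)
s - n(-155, -151) = -7210 - (53/2 + (½)*(-151)*(-155)) = -7210 - (53/2 + 23405/2) = -7210 - 1*11729 = -7210 - 11729 = -18939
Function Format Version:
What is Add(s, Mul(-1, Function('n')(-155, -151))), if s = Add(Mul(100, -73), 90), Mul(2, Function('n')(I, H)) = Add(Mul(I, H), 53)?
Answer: -18939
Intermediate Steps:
Function('n')(I, H) = Add(Rational(53, 2), Mul(Rational(1, 2), H, I)) (Function('n')(I, H) = Mul(Rational(1, 2), Add(Mul(I, H), 53)) = Mul(Rational(1, 2), Add(Mul(H, I), 53)) = Mul(Rational(1, 2), Add(53, Mul(H, I))) = Add(Rational(53, 2), Mul(Rational(1, 2), H, I)))
s = -7210 (s = Add(-7300, 90) = -7210)
Add(s, Mul(-1, Function('n')(-155, -151))) = Add(-7210, Mul(-1, Add(Rational(53, 2), Mul(Rational(1, 2), -151, -155)))) = Add(-7210, Mul(-1, Add(Rational(53, 2), Rational(23405, 2)))) = Add(-7210, Mul(-1, 11729)) = Add(-7210, -11729) = -18939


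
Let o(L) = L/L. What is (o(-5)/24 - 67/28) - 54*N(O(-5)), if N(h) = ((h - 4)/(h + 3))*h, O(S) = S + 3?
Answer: -109259/168 ≈ -650.35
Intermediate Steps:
o(L) = 1
O(S) = 3 + S
N(h) = h*(-4 + h)/(3 + h) (N(h) = ((-4 + h)/(3 + h))*h = h*(-4 + h)/(3 + h))
(o(-5)/24 - 67/28) - 54*N(O(-5)) = (1/24 - 67/28) - 54*(3 - 5)*(-4 + (3 - 5))/(3 + (3 - 5)) = (1*(1/24) - 67*1/28) - (-108)*(-4 - 2)/(3 - 2) = (1/24 - 67/28) - (-108)*(-6)/1 = -395/168 - (-108)*(-6) = -395/168 - 54*12 = -395/168 - 648 = -109259/168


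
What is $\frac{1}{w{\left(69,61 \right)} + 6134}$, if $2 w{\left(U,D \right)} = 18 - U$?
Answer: $\frac{2}{12217} \approx 0.00016371$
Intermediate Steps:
$w{\left(U,D \right)} = 9 - \frac{U}{2}$ ($w{\left(U,D \right)} = \frac{18 - U}{2} = 9 - \frac{U}{2}$)
$\frac{1}{w{\left(69,61 \right)} + 6134} = \frac{1}{\left(9 - \frac{69}{2}\right) + 6134} = \frac{1}{- \frac{51}{2} + 6134} = \frac{1}{\frac{12217}{2}} = \frac{2}{12217}$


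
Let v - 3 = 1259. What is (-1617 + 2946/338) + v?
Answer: -58522/169 ≈ -346.28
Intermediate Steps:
v = 1262 (v = 3 + 1259 = 1262)
(-1617 + 2946/338) + v = (-1617 + 2946/338) + 1262 = (-1617 + 2946*(1/338)) + 1262 = (-1617 + 1473/169) + 1262 = -271800/169 + 1262 = -58522/169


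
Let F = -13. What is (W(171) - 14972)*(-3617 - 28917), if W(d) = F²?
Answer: 481600802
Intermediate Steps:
W(d) = 169 (W(d) = (-13)² = 169)
(W(171) - 14972)*(-3617 - 28917) = (169 - 14972)*(-3617 - 28917) = -14803*(-32534) = 481600802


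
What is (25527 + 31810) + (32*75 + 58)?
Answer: 59795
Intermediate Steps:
(25527 + 31810) + (32*75 + 58) = 57337 + (2400 + 58) = 57337 + 2458 = 59795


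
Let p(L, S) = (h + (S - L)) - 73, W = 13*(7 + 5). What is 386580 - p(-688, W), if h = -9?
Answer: 385818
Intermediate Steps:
W = 156 (W = 13*12 = 156)
p(L, S) = -82 + S - L (p(L, S) = (-9 + (S - L)) - 73 = (-9 + S - L) - 73 = -82 + S - L)
386580 - p(-688, W) = 386580 - (-82 + 156 - 1*(-688)) = 386580 - (-82 + 156 + 688) = 386580 - 1*762 = 386580 - 762 = 385818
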